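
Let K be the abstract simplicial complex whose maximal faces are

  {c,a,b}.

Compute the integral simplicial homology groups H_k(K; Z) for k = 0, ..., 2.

H_0 = Z,  H_1 = 0,  H_2 = 0.

Fix the vertex order a < b < c and write every simplex with vertices in increasing order. Then dim K = 2 and the simplices of K are:

  0-simplices (3): a, b, c
  1-simplices (3): ab, ac, bc
  2-simplices (1): abc

so the chain groups are C_0 ≅ Z^3, C_1 ≅ Z^3, C_2 ≅ Z^1.

∂_1: C_1 → C_0 sends each edge [p,q] (with p < q) to q − p.
This gives a 3×3 integer matrix of rank 2; reducing to Smith normal form yields diagonal entries (1,1).

Boundary ∂_2: C_2 → C_1 sends each 2-simplex [p,q,r] to [q,r] − [p,r] + [p,q]. For instance
  ∂abc = bc − ac + ab.
The resulting 3×1 matrix has rank 1, and its Smith normal form has invariant factors (1).

Now H_k = ker ∂_k / im ∂_{k+1}, so:

  H_0: rank C_0 − rank ∂_1 = 3 − 2 = 1, and the invariant factors of ∂_1 are all 1, so H_0 = Z.
  H_1: rank ker ∂_1 − rank ∂_2 = (3 − 2) − 1 = 0, and the invariant factors of ∂_2 are all 1, so H_1 = 0.
  H_2: rank ker ∂_2 − rank ∂_3 = (1 − 1) − 0 = 0, and there is no ∂_3, so H_2 = 0.

(K is a triangulation of the 2-simplex.)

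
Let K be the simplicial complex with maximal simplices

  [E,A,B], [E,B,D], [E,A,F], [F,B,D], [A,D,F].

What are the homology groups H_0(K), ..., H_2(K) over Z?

H_0 ≅ Z,  H_1 ≅ Z,  H_2 = 0.

Order the vertices as A < B < D < E < F. Listing each simplex with vertices in this order, K has dimension 2 with simplices:

  0-simplices (5): A, B, D, E, F
  1-simplices (10): AB, AD, AE, AF, BD, BE, BF, DE, DF, EF
  2-simplices (5): ABE, ADF, AEF, BDE, BDF

Hence C_0 ≅ Z^5, C_1 ≅ Z^10, C_2 ≅ Z^5.

The boundary map ∂_1: C_1 → C_0 maps an edge to its endpoints' difference, ∂[p,q] = q − p. For instance
  ∂DE = E − D.
The 5×10 boundary matrix has rank 4 and Smith normal form diag(1,1,1,1).

The boundary map ∂_2: C_2 → C_1 acts by ∂[p,q,r] = [q,r] − [p,r] + [p,q]. For instance
  ∂BDF = DF − BF + BD,
  ∂ADF = DF − AF + AD.
The 10×5 boundary matrix has rank 5 and Smith normal form diag(1,1,1,1,1).

Now H_k = ker ∂_k / im ∂_{k+1}, so:

  H_0: rank C_0 − rank ∂_1 = 5 − 4 = 1, and the invariant factors of ∂_1 are all 1, so H_0 ≅ Z.
  H_1: rank ker ∂_1 − rank ∂_2 = (10 − 4) − 5 = 1, and the invariant factors of ∂_2 are all 1, so H_1 ≅ Z.
  H_2: rank ker ∂_2 − rank ∂_3 = (5 − 5) − 0 = 0, and there is no ∂_3, so H_2 ≅ 0.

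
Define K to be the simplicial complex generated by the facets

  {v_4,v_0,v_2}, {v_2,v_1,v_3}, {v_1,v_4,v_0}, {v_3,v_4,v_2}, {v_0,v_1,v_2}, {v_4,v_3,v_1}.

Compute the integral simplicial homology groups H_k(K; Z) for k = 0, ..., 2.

H_0 = Z,  H_1 = 0,  H_2 = Z.

Take the total order v_0 < v_1 < v_2 < v_3 < v_4 on the vertex set. Then K (dimension 2) consists of the simplices:

  0-simplices (5): [v_0], [v_1], [v_2], [v_3], [v_4]
  1-simplices (9): [v_0,v_1], [v_0,v_2], [v_0,v_4], [v_1,v_2], [v_1,v_3], [v_1,v_4], [v_2,v_3], [v_2,v_4], [v_3,v_4]
  2-simplices (6): [v_0,v_1,v_2], [v_0,v_1,v_4], [v_0,v_2,v_4], [v_1,v_2,v_3], [v_1,v_3,v_4], [v_2,v_3,v_4]

so the chain groups are C_0 ≅ Z^5, C_1 ≅ Z^9, C_2 ≅ Z^6.

The boundary map ∂_1: C_1 → C_0 is given by ∂[p,q] = [q] − [p]. For instance
  ∂[v_0,v_1] = [v_1] − [v_0].
As a 5×9 matrix over Z this has rank 4, with invariant factors (1,1,1,1).

The boundary map ∂_2: C_2 → C_1 sends each 2-simplex [p,q,r] to [q,r] − [p,r] + [p,q]. For instance
  ∂[v_0,v_2,v_4] = [v_2,v_4] − [v_0,v_4] + [v_0,v_2],
  ∂[v_2,v_3,v_4] = [v_3,v_4] − [v_2,v_4] + [v_2,v_3].
This gives a 9×6 integer matrix of rank 5; reducing to Smith normal form yields diagonal entries (1,1,1,1,1).

From H_k ≅ ker(∂_k) / im(∂_{k+1}) we obtain:

  H_0: rank C_0 − rank ∂_1 = 5 − 4 = 1, and the invariant factors of ∂_1 are all 1, so H_0 = Z.
  H_1: rank ker ∂_1 − rank ∂_2 = (9 − 4) − 5 = 0, and the invariant factors of ∂_2 are all 1, so H_1 = 0.
  H_2: rank ker ∂_2 − rank ∂_3 = (6 − 5) − 0 = 1, and there is no ∂_3, so H_2 = Z.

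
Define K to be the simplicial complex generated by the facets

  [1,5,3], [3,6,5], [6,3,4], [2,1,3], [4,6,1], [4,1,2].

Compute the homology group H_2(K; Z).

Fix the vertex order 1 < 2 < 3 < 4 < 5 < 6 and write every simplex with vertices in increasing order. Then dim K = 2 and the simplices of K are:

  0-simplices (6): [1], [2], [3], [4], [5], [6]
  1-simplices (12): [1,2], [1,3], [1,4], [1,5], [1,6], [2,3], [2,4], [3,4], [3,5], [3,6], [4,6], [5,6]
  2-simplices (6): [1,2,3], [1,2,4], [1,3,5], [1,4,6], [3,4,6], [3,5,6]

giving chain groups C_0 ≅ Z^6, C_1 ≅ Z^12, C_2 ≅ Z^6.

Boundary ∂_1: C_1 → C_0 sends each edge [p,q] (with p < q) to q − p. For instance
  ∂[3,4] = [4] − [3].
As a 6×12 matrix over Z this has rank 5, with invariant factors (1,1,1,1,1).

The boundary map ∂_2: C_2 → C_1 maps a triangle to the signed sum of its edges. For instance
  ∂[1,4,6] = [4,6] − [1,6] + [1,4],
  ∂[1,3,5] = [3,5] − [1,5] + [1,3].
As a 12×6 matrix over Z this has rank 6, with invariant factors (1,1,1,1,1,1).

Now H_k = ker ∂_k / im ∂_{k+1}, so:

  H_2: rank ker ∂_2 − rank ∂_3 = (6 − 6) − 0 = 0, and there is no ∂_3, so H_2 = 0.

H_2 ≅ 0.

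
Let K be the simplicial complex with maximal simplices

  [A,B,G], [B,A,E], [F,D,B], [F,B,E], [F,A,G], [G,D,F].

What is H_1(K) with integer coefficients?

We work with the vertex ordering A < B < D < E < F < G. The simplices of K, each written with vertices in increasing order, are:

  0-simplices (6): A, B, D, E, F, G
  1-simplices (12): AB, AE, AF, AG, BD, BE, BF, BG, DF, DG, EF, FG
  2-simplices (6): ABE, ABG, AFG, BDF, BEF, DFG

so the chain groups are C_0 ≅ Z^6, C_1 ≅ Z^12, C_2 ≅ Z^6.

Boundary ∂_1: C_1 → C_0 sends each edge [p,q] (with p < q) to q − p.
As a 6×12 matrix over Z this has rank 5, with invariant factors (1,1,1,1,1).

∂_2: C_2 → C_1 sends each 2-simplex [p,q,r] to [q,r] − [p,r] + [p,q]. For instance
  ∂ABE = BE − AE + AB,
  ∂AFG = FG − AG + AF.
The 12×6 boundary matrix has rank 6 and Smith normal form diag(1,1,1,1,1,1).

Reading off H_k = ker ∂_k / im ∂_{k+1}:

  H_1: rank ker ∂_1 − rank ∂_2 = (12 − 5) − 6 = 1, and the invariant factors of ∂_2 are all 1, so H_1 = Z.

H_1 = Z.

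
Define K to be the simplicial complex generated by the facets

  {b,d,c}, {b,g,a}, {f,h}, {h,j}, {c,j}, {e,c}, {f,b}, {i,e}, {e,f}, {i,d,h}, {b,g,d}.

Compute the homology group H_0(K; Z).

Order the vertices as a < b < c < d < e < f < g < h < i < j. Listing each simplex with vertices in this order, K has dimension 2 with simplices:

  0-simplices (10): a, b, c, d, e, f, g, h, i, j
  1-simplices (17): ab, ag, bc, bd, bf, bg, cd, ce, cj, dg, dh, di, ef, ei, fh, hi, hj
  2-simplices (4): abg, bcd, bdg, dhi

so the chain groups are C_0 ≅ Z^10, C_1 ≅ Z^17, C_2 ≅ Z^4.

∂_1: C_1 → C_0 maps an edge to its endpoints' difference, ∂[p,q] = q − p.
The 10×17 boundary matrix has rank 9 and Smith normal form diag(1,1,1,1,1,1,1,1,1).

∂_2: C_2 → C_1 sends each 2-simplex [p,q,r] to [q,r] − [p,r] + [p,q]. For instance
  ∂bdg = dg − bg + bd,
  ∂dhi = hi − di + dh.
This gives a 17×4 integer matrix of rank 4; reducing to Smith normal form yields diagonal entries (1,1,1,1).

From H_k ≅ ker(∂_k) / im(∂_{k+1}) we obtain:

  H_0: rank C_0 − rank ∂_1 = 10 − 9 = 1, and the invariant factors of ∂_1 are all 1, so H_0 = Z.

H_0 ≅ Z.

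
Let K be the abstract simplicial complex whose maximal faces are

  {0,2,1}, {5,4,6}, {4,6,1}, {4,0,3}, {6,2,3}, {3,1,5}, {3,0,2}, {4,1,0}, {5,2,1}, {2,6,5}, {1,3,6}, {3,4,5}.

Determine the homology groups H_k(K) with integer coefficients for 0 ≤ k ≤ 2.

H_0 ≅ Z,  H_1 ≅ Z/2,  H_2 = 0.

Order the vertices as 0 < 1 < 2 < 3 < 4 < 5 < 6. Listing each simplex with vertices in this order, K has dimension 2 with simplices:

  0-simplices (7): [0], [1], [2], [3], [4], [5], [6]
  1-simplices (18): [0,1], [0,2], [0,3], [0,4], [1,2], [1,3], [1,4], [1,5], [1,6], [2,3], [2,5], [2,6], [3,4], [3,5], [3,6], [4,5], [4,6], [5,6]
  2-simplices (12): [0,1,2], [0,1,4], [0,2,3], [0,3,4], [1,2,5], [1,3,5], [1,3,6], [1,4,6], [2,3,6], [2,5,6], [3,4,5], [4,5,6]

Hence C_0 ≅ Z^7, C_1 ≅ Z^18, C_2 ≅ Z^12.

The boundary map ∂_1: C_1 → C_0 maps an edge to its endpoints' difference, ∂[p,q] = q − p.
The 7×18 boundary matrix has rank 6 and Smith normal form diag(1,1,1,1,1,1).

Boundary ∂_2: C_2 → C_1 sends each 2-simplex [p,q,r] to [q,r] − [p,r] + [p,q]. For instance
  ∂[0,3,4] = [3,4] − [0,4] + [0,3],
  ∂[1,2,5] = [2,5] − [1,5] + [1,2].
The resulting 18×12 matrix has rank 12, and its Smith normal form has invariant factors (1,1,1,1,1,1,1,1,1,1,1,2).

From H_k ≅ ker(∂_k) / im(∂_{k+1}) we obtain:

  H_0: rank C_0 − rank ∂_1 = 7 − 6 = 1, and the invariant factors of ∂_1 are all 1, so H_0 = Z.
  H_1: rank ker ∂_1 − rank ∂_2 = (18 − 6) − 12 = 0, and ∂_2 has invariant factor 2 > 1, so H_1 = Z/2.
  H_2: rank ker ∂_2 − rank ∂_3 = (12 − 12) − 0 = 0, and there is no ∂_3, so H_2 = 0.

As a check, the Euler characteristic is 7 − 18 + 12 = 1, which agrees with 1 − 0 + 0 = 1.
(K is a triangulation of the real projective plane RP^2.)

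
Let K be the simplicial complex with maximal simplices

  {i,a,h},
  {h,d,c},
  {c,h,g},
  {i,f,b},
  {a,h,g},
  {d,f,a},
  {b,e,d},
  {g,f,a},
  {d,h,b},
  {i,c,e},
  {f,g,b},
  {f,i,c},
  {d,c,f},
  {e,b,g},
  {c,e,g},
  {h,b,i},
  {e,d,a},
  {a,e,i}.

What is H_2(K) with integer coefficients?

K has 9 vertices, 27 edges, 18 triangles.
rank ∂_2 = 17, rank ∂_3 = 0 ⇒ b_2 = 18 − 17 − 0 = 1. So H_2 ≅ Z.

H_2 = Z.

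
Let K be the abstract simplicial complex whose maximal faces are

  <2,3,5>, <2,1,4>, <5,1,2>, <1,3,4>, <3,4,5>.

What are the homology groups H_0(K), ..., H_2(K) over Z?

H_0 = Z,  H_1 = Z,  H_2 = 0.

K has 5 vertices, 10 edges, 5 triangles.
rank ∂_0 = 0, rank ∂_1 = 4 ⇒ b_0 = 5 − 0 − 4 = 1; all invariant factors of ∂_1 are 1 so no torsion. So H_0 = Z.
rank ∂_1 = 4, rank ∂_2 = 5 ⇒ b_1 = 10 − 4 − 5 = 1; all invariant factors of ∂_2 are 1 so no torsion. So H_1 = Z.
rank ∂_2 = 5, rank ∂_3 = 0 ⇒ b_2 = 5 − 5 − 0 = 0. So H_2 = 0.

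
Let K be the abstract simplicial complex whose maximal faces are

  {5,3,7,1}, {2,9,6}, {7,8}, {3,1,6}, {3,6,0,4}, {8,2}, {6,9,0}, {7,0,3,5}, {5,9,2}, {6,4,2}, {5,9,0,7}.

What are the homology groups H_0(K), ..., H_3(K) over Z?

K has 10 vertices, 25 edges, 19 triangles, 4 3-simplices.
rank ∂_0 = 0, rank ∂_1 = 9 ⇒ b_0 = 10 − 0 − 9 = 1; all invariant factors of ∂_1 are 1 so no torsion. So H_0 = Z.
rank ∂_1 = 9, rank ∂_2 = 15 ⇒ b_1 = 25 − 9 − 15 = 1; all invariant factors of ∂_2 are 1 so no torsion. So H_1 = Z.
rank ∂_2 = 15, rank ∂_3 = 4 ⇒ b_2 = 19 − 15 − 4 = 0; all invariant factors of ∂_3 are 1 so no torsion. So H_2 = 0.
rank ∂_3 = 4, rank ∂_4 = 0 ⇒ b_3 = 4 − 4 − 0 = 0. So H_3 = 0.

H_0 = Z,  H_1 = Z,  H_2 = 0,  H_3 = 0.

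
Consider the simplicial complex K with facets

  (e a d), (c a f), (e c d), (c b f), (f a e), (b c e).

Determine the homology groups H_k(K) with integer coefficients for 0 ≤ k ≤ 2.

Fix the vertex order a < b < c < d < e < f and write every simplex with vertices in increasing order. Then dim K = 2 and the simplices of K are:

  0-simplices (6): a, b, c, d, e, f
  1-simplices (12): ac, ad, ae, af, bc, be, bf, cd, ce, cf, de, ef
  2-simplices (6): acf, ade, aef, bce, bcf, cde

so the chain groups are C_0 ≅ Z^6, C_1 ≅ Z^12, C_2 ≅ Z^6.

The boundary map ∂_1: C_1 → C_0 sends each edge [p,q] (with p < q) to q − p. For instance
  ∂ae = e − a.
As a 6×12 matrix over Z this has rank 5, with invariant factors (1,1,1,1,1).

Boundary ∂_2: C_2 → C_1 maps a triangle to the signed sum of its edges. For instance
  ∂bcf = cf − bf + bc,
  ∂cde = de − ce + cd.
The resulting 12×6 matrix has rank 6, and its Smith normal form has invariant factors (1,1,1,1,1,1).

Now H_k = ker ∂_k / im ∂_{k+1}, so:

  H_0: rank C_0 − rank ∂_1 = 6 − 5 = 1, and the invariant factors of ∂_1 are all 1, so H_0 = Z.
  H_1: rank ker ∂_1 − rank ∂_2 = (12 − 5) − 6 = 1, and the invariant factors of ∂_2 are all 1, so H_1 = Z.
  H_2: rank ker ∂_2 − rank ∂_3 = (6 − 6) − 0 = 0, and there is no ∂_3, so H_2 = 0.

As a check, the Euler characteristic is 6 − 12 + 6 = 0, which agrees with 1 − 1 + 0 = 0.

H_0 = Z,  H_1 = Z,  H_2 = 0.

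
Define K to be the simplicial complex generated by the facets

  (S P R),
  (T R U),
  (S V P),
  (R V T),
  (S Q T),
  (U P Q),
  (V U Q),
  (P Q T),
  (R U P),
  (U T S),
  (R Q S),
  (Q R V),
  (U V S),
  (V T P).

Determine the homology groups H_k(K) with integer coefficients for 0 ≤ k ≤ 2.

H_0 ≅ Z,  H_1 ≅ Z^2,  H_2 ≅ Z.

We work with the vertex ordering P < Q < R < S < T < U < V. The simplices of K, each written with vertices in increasing order, are:

  0-simplices (7): P, Q, R, S, T, U, V
  1-simplices (21): PQ, PR, PS, PT, PU, PV, QR, QS, QT, QU, QV, RS, RT, RU, RV, ST, SU, SV, TU, TV, UV
  2-simplices (14): PQT, PQU, PRS, PRU, PSV, PTV, QRS, QRV, QST, QUV, RTU, RTV, STU, SUV

Hence C_0 ≅ Z^7, C_1 ≅ Z^21, C_2 ≅ Z^14.

The boundary map ∂_1: C_1 → C_0 is given by ∂[p,q] = [q] − [p]. For instance
  ∂QT = T − Q.
This gives a 7×21 integer matrix of rank 6; reducing to Smith normal form yields diagonal entries (1,1,1,1,1,1).

Boundary ∂_2: C_2 → C_1 acts by ∂[p,q,r] = [q,r] − [p,r] + [p,q]. For instance
  ∂STU = TU − SU + ST,
  ∂QRV = RV − QV + QR.
As a 21×14 matrix over Z this has rank 13, with invariant factors (1,1,1,1,1,1,1,1,1,1,1,1,1).

From H_k ≅ ker(∂_k) / im(∂_{k+1}) we obtain:

  H_0: rank C_0 − rank ∂_1 = 7 − 6 = 1, and the invariant factors of ∂_1 are all 1, so H_0 = Z.
  H_1: rank ker ∂_1 − rank ∂_2 = (21 − 6) − 13 = 2, and the invariant factors of ∂_2 are all 1, so H_1 = Z^2.
  H_2: rank ker ∂_2 − rank ∂_3 = (14 − 13) − 0 = 1, and there is no ∂_3, so H_2 = Z.

As a check, the Euler characteristic is 7 − 21 + 14 = 0, which agrees with 1 − 2 + 1 = 0.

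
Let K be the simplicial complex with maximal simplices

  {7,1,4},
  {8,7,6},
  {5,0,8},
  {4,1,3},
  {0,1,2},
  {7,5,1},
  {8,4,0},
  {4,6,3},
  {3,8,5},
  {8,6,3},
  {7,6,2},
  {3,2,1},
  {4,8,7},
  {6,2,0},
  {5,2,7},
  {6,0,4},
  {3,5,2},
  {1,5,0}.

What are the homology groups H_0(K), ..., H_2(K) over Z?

H_0 ≅ Z,  H_1 ≅ Z ⊕ Z/2,  H_2 = 0.

We work with the vertex ordering 0 < 1 < 2 < 3 < 4 < 5 < 6 < 7 < 8. The simplices of K, each written with vertices in increasing order, are:

  0-simplices (9): [0], [1], [2], [3], [4], [5], [6], [7], [8]
  1-simplices (27): (27 of them)
  2-simplices (18): [0,1,2], [0,1,5], [0,2,6], [0,4,6], [0,4,8], [0,5,8], [1,2,3], [1,3,4], [1,4,7], [1,5,7], [2,3,5], [2,5,7], [2,6,7], [3,4,6], [3,5,8], [3,6,8], [4,7,8], [6,7,8]

so the chain groups are C_0 ≅ Z^9, C_1 ≅ Z^27, C_2 ≅ Z^18.

∂_1: C_1 → C_0 sends each edge [p,q] (with p < q) to q − p. For instance
  ∂[3,4] = [4] − [3].
This gives a 9×27 integer matrix of rank 8; reducing to Smith normal form yields diagonal entries (1,1,1,1,1,1,1,1).

∂_2: C_2 → C_1 maps a triangle to the signed sum of its edges. For instance
  ∂[2,6,7] = [6,7] − [2,7] + [2,6],
  ∂[2,5,7] = [5,7] − [2,7] + [2,5].
This gives a 27×18 integer matrix of rank 18; reducing to Smith normal form yields diagonal entries (1,1,1,1,1,1,1,1,1,1,1,1,1,1,1,1,1,2).

Computing H_k = (kernel of ∂_k) / (image of ∂_{k+1}):

  H_0: rank C_0 − rank ∂_1 = 9 − 8 = 1, and the invariant factors of ∂_1 are all 1, so H_0 = Z.
  H_1: rank ker ∂_1 − rank ∂_2 = (27 − 8) − 18 = 1, and ∂_2 has invariant factor 2 > 1, so H_1 = Z ⊕ Z/2.
  H_2: rank ker ∂_2 − rank ∂_3 = (18 − 18) − 0 = 0, and there is no ∂_3, so H_2 = 0.

As a check, the Euler characteristic is 9 − 27 + 18 = 0, which agrees with 1 − 1 + 0 = 0.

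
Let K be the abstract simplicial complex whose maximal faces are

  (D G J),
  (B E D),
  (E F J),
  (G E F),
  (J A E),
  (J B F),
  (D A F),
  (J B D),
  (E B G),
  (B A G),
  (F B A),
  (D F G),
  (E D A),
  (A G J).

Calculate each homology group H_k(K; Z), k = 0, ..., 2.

Fix the vertex order A < B < D < E < F < G < J and write every simplex with vertices in increasing order. Then dim K = 2 and the simplices of K are:

  0-simplices (7): A, B, D, E, F, G, J
  1-simplices (21): AB, AD, AE, AF, AG, AJ, BD, BE, BF, BG, BJ, DE, DF, DG, DJ, EF, EG, EJ, FG, FJ, GJ
  2-simplices (14): ABF, ABG, ADE, ADF, AEJ, AGJ, BDE, BDJ, BEG, BFJ, DFG, DGJ, EFG, EFJ

giving chain groups C_0 ≅ Z^7, C_1 ≅ Z^21, C_2 ≅ Z^14.

Boundary ∂_1: C_1 → C_0 maps an edge to its endpoints' difference, ∂[p,q] = q − p.
The 7×21 boundary matrix has rank 6 and Smith normal form diag(1,1,1,1,1,1).

Boundary ∂_2: C_2 → C_1 sends each 2-simplex [p,q,r] to [q,r] − [p,r] + [p,q]. For instance
  ∂DFG = FG − DG + DF,
  ∂AEJ = EJ − AJ + AE.
As a 21×14 matrix over Z this has rank 13, with invariant factors (1,1,1,1,1,1,1,1,1,1,1,1,1).

From H_k ≅ ker(∂_k) / im(∂_{k+1}) we obtain:

  H_0: rank C_0 − rank ∂_1 = 7 − 6 = 1, and the invariant factors of ∂_1 are all 1, so H_0 = Z.
  H_1: rank ker ∂_1 − rank ∂_2 = (21 − 6) − 13 = 2, and the invariant factors of ∂_2 are all 1, so H_1 = Z^2.
  H_2: rank ker ∂_2 − rank ∂_3 = (14 − 13) − 0 = 1, and there is no ∂_3, so H_2 = Z.

H_0 ≅ Z,  H_1 ≅ Z^2,  H_2 ≅ Z.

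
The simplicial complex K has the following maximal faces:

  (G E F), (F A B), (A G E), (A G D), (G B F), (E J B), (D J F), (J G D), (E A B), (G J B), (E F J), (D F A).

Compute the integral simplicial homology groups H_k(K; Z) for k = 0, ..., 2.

Fix the vertex order A < B < D < E < F < G < J and write every simplex with vertices in increasing order. Then dim K = 2 and the simplices of K are:

  0-simplices (7): A, B, D, E, F, G, J
  1-simplices (18): AB, AD, AE, AF, AG, BE, BF, BG, BJ, DF, DG, DJ, EF, EG, EJ, FG, FJ, GJ
  2-simplices (12): ABE, ABF, ADF, ADG, AEG, BEJ, BFG, BGJ, DFJ, DGJ, EFG, EFJ

so the chain groups are C_0 ≅ Z^7, C_1 ≅ Z^18, C_2 ≅ Z^12.

Boundary ∂_1: C_1 → C_0 maps an edge to its endpoints' difference, ∂[p,q] = q − p. For instance
  ∂FJ = J − F.
As a 7×18 matrix over Z this has rank 6, with invariant factors (1,1,1,1,1,1).

∂_2: C_2 → C_1 sends each 2-simplex [p,q,r] to [q,r] − [p,r] + [p,q]. For instance
  ∂BEJ = EJ − BJ + BE,
  ∂ABE = BE − AE + AB.
This gives a 18×12 integer matrix of rank 12; reducing to Smith normal form yields diagonal entries (1,1,1,1,1,1,1,1,1,1,1,2).

Computing H_k = (kernel of ∂_k) / (image of ∂_{k+1}):

  H_0: rank C_0 − rank ∂_1 = 7 − 6 = 1, and the invariant factors of ∂_1 are all 1, so H_0 = Z.
  H_1: rank ker ∂_1 − rank ∂_2 = (18 − 6) − 12 = 0, and ∂_2 has invariant factor 2 > 1, so H_1 = Z/2.
  H_2: rank ker ∂_2 − rank ∂_3 = (12 − 12) − 0 = 0, and there is no ∂_3, so H_2 = 0.

As a check, the Euler characteristic is 7 − 18 + 12 = 1, which agrees with 1 − 0 + 0 = 1.

H_0 ≅ Z,  H_1 ≅ Z/2,  H_2 = 0.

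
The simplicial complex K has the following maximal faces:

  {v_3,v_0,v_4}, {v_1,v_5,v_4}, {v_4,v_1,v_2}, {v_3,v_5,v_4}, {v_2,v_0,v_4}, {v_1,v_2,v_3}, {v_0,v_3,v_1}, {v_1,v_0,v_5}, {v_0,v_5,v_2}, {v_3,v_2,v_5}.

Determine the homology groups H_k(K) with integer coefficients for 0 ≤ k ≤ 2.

K has 6 vertices, 15 edges, 10 triangles.
rank ∂_0 = 0, rank ∂_1 = 5 ⇒ b_0 = 6 − 0 − 5 = 1; all invariant factors of ∂_1 are 1 so no torsion. So H_0 ≅ Z.
rank ∂_1 = 5, rank ∂_2 = 10 ⇒ b_1 = 15 − 5 − 10 = 0; ∂_2 has invariant factor(s) [2] giving torsion. So H_1 ≅ Z_2.
rank ∂_2 = 10, rank ∂_3 = 0 ⇒ b_2 = 10 − 10 − 0 = 0. So H_2 ≅ 0.

H_0 = Z,  H_1 = Z_2,  H_2 = 0.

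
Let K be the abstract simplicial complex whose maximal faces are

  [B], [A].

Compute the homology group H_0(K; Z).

H_0 ≅ Z^2.

Order the vertices as A < B. Listing each simplex with vertices in this order, K has dimension 0 with simplices:

  0-simplices (2): A, B

so the chain groups are C_0 ≅ Z^2.

From H_k ≅ ker(∂_k) / im(∂_{k+1}) we obtain:

  H_0: rank C_0 − rank ∂_1 = 2 − 0 = 2, and there is no ∂_1, so H_0 ≅ Z^2.

(K is a triangulation of a set of 2 points.)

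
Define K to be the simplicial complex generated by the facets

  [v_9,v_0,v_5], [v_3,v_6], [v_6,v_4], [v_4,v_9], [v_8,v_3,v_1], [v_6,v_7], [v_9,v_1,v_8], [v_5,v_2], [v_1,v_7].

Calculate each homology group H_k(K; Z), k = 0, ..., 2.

H_0 = Z,  H_1 = Z^2,  H_2 = 0.

Order the vertices as v_0 < v_1 < v_2 < v_3 < v_4 < v_5 < v_6 < v_7 < v_8 < v_9. Listing each simplex with vertices in this order, K has dimension 2 with simplices:

  0-simplices (10): [v_0], [v_1], [v_2], [v_3], [v_4], [v_5], [v_6], [v_7], [v_8], [v_9]
  1-simplices (14): [v_0,v_5], [v_0,v_9], [v_1,v_3], [v_1,v_7], [v_1,v_8], [v_1,v_9], [v_2,v_5], [v_3,v_6], [v_3,v_8], [v_4,v_6], [v_4,v_9], [v_5,v_9], [v_6,v_7], [v_8,v_9]
  2-simplices (3): [v_0,v_5,v_9], [v_1,v_3,v_8], [v_1,v_8,v_9]

Hence C_0 ≅ Z^10, C_1 ≅ Z^14, C_2 ≅ Z^3.

The boundary map ∂_1: C_1 → C_0 sends each edge [p,q] (with p < q) to q − p. For instance
  ∂[v_3,v_6] = [v_6] − [v_3].
This gives a 10×14 integer matrix of rank 9; reducing to Smith normal form yields diagonal entries (1,1,1,1,1,1,1,1,1).

The boundary map ∂_2: C_2 → C_1 sends each 2-simplex [p,q,r] to [q,r] − [p,r] + [p,q]. For instance
  ∂[v_0,v_5,v_9] = [v_5,v_9] − [v_0,v_9] + [v_0,v_5],
  ∂[v_1,v_3,v_8] = [v_3,v_8] − [v_1,v_8] + [v_1,v_3].
As a 14×3 matrix over Z this has rank 3, with invariant factors (1,1,1).

Computing H_k = (kernel of ∂_k) / (image of ∂_{k+1}):

  H_0: rank C_0 − rank ∂_1 = 10 − 9 = 1, and the invariant factors of ∂_1 are all 1, so H_0 = Z.
  H_1: rank ker ∂_1 − rank ∂_2 = (14 − 9) − 3 = 2, and the invariant factors of ∂_2 are all 1, so H_1 = Z^2.
  H_2: rank ker ∂_2 − rank ∂_3 = (3 − 3) − 0 = 0, and there is no ∂_3, so H_2 = 0.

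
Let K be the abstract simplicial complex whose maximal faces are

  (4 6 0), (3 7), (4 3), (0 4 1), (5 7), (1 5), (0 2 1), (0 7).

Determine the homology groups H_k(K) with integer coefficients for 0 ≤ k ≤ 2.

H_0 = Z,  H_1 = Z^2,  H_2 = 0.

Order the vertices as 0 < 1 < 2 < 3 < 4 < 5 < 6 < 7. Listing each simplex with vertices in this order, K has dimension 2 with simplices:

  0-simplices (8): [0], [1], [2], [3], [4], [5], [6], [7]
  1-simplices (12): [0,1], [0,2], [0,4], [0,6], [0,7], [1,2], [1,4], [1,5], [3,4], [3,7], [4,6], [5,7]
  2-simplices (3): [0,1,2], [0,1,4], [0,4,6]

so the chain groups are C_0 ≅ Z^8, C_1 ≅ Z^12, C_2 ≅ Z^3.

Boundary ∂_1: C_1 → C_0 sends each edge [p,q] (with p < q) to q − p. For instance
  ∂[0,6] = [6] − [0].
This gives a 8×12 integer matrix of rank 7; reducing to Smith normal form yields diagonal entries (1,1,1,1,1,1,1).

Boundary ∂_2: C_2 → C_1 sends each 2-simplex [p,q,r] to [q,r] − [p,r] + [p,q]. For instance
  ∂[0,1,2] = [1,2] − [0,2] + [0,1],
  ∂[0,1,4] = [1,4] − [0,4] + [0,1].
The resulting 12×3 matrix has rank 3, and its Smith normal form has invariant factors (1,1,1).

Reading off H_k = ker ∂_k / im ∂_{k+1}:

  H_0: rank C_0 − rank ∂_1 = 8 − 7 = 1, and the invariant factors of ∂_1 are all 1, so H_0 = Z.
  H_1: rank ker ∂_1 − rank ∂_2 = (12 − 7) − 3 = 2, and the invariant factors of ∂_2 are all 1, so H_1 = Z^2.
  H_2: rank ker ∂_2 − rank ∂_3 = (3 − 3) − 0 = 0, and there is no ∂_3, so H_2 = 0.

As a check, the Euler characteristic is 8 − 12 + 3 = -1, which agrees with 1 − 2 + 0 = -1.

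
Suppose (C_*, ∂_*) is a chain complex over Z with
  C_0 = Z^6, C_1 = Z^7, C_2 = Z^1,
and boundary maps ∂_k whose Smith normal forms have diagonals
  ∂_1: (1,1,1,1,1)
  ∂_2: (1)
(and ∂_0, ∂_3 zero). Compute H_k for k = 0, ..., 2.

H_0: b_0 = 6 − 0 − 5 = 1; torsion from ∂_1 factors > 1: none. So H_0 ≅ Z.
H_1: b_1 = 7 − 5 − 1 = 1; torsion from ∂_2 factors > 1: none. So H_1 ≅ Z.
H_2: b_2 = 1 − 1 − 0 = 0; torsion from ∂_3 factors > 1: none. So H_2 ≅ 0.

H_0 ≅ Z,  H_1 ≅ Z,  H_2 = 0.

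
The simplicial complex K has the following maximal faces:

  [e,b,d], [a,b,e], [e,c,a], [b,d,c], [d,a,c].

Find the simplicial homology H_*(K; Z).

H_0 = Z,  H_1 = Z,  H_2 = 0.

K has 5 vertices, 10 edges, 5 triangles.
rank ∂_0 = 0, rank ∂_1 = 4 ⇒ b_0 = 5 − 0 − 4 = 1; all invariant factors of ∂_1 are 1 so no torsion. So H_0 = Z.
rank ∂_1 = 4, rank ∂_2 = 5 ⇒ b_1 = 10 − 4 − 5 = 1; all invariant factors of ∂_2 are 1 so no torsion. So H_1 = Z.
rank ∂_2 = 5, rank ∂_3 = 0 ⇒ b_2 = 5 − 5 − 0 = 0. So H_2 = 0.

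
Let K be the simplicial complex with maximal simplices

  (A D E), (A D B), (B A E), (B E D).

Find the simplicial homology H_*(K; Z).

H_0 = Z,  H_1 = 0,  H_2 = Z.

Take the total order A < B < D < E on the vertex set. Then K (dimension 2) consists of the simplices:

  0-simplices (4): A, B, D, E
  1-simplices (6): AB, AD, AE, BD, BE, DE
  2-simplices (4): ABD, ABE, ADE, BDE

so the chain groups are C_0 ≅ Z^4, C_1 ≅ Z^6, C_2 ≅ Z^4.

Boundary ∂_1: C_1 → C_0 sends each edge [p,q] (with p < q) to q − p. For instance
  ∂BD = D − B.
As a 4×6 matrix over Z this has rank 3, with invariant factors (1,1,1).

The boundary map ∂_2: C_2 → C_1 sends each 2-simplex [p,q,r] to [q,r] − [p,r] + [p,q]. For instance
  ∂ABD = BD − AD + AB,
  ∂ABE = BE − AE + AB.
The 6×4 boundary matrix has rank 3 and Smith normal form diag(1,1,1).

Reading off H_k = ker ∂_k / im ∂_{k+1}:

  H_0: rank C_0 − rank ∂_1 = 4 − 3 = 1, and the invariant factors of ∂_1 are all 1, so H_0 = Z.
  H_1: rank ker ∂_1 − rank ∂_2 = (6 − 3) − 3 = 0, and the invariant factors of ∂_2 are all 1, so H_1 = 0.
  H_2: rank ker ∂_2 − rank ∂_3 = (4 − 3) − 0 = 1, and there is no ∂_3, so H_2 = Z.

As a check, the Euler characteristic is 4 − 6 + 4 = 2, which agrees with 1 − 0 + 1 = 2.
(K is a triangulation of the 2-sphere S^2.)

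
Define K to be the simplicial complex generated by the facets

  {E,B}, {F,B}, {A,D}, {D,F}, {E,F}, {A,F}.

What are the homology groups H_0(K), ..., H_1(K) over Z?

H_0 ≅ Z,  H_1 ≅ Z^2.

We work with the vertex ordering A < B < D < E < F. The simplices of K, each written with vertices in increasing order, are:

  0-simplices (5): A, B, D, E, F
  1-simplices (6): AD, AF, BE, BF, DF, EF

giving chain groups C_0 ≅ Z^5, C_1 ≅ Z^6.

Boundary ∂_1: C_1 → C_0 is given by ∂[p,q] = [q] − [p]. For instance
  ∂BE = E − B.
This gives a 5×6 integer matrix of rank 4; reducing to Smith normal form yields diagonal entries (1,1,1,1).

Computing H_k = (kernel of ∂_k) / (image of ∂_{k+1}):

  H_0: rank C_0 − rank ∂_1 = 5 − 4 = 1, and the invariant factors of ∂_1 are all 1, so H_0 ≅ Z.
  H_1: rank ker ∂_1 − rank ∂_2 = (6 − 4) − 0 = 2, and there is no ∂_2, so H_1 ≅ Z^2.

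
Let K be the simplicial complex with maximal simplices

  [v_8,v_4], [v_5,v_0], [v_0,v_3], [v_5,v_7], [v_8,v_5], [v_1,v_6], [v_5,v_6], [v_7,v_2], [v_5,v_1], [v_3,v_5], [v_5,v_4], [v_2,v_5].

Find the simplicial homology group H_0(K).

H_0 = Z.

Order the vertices as v_0 < v_1 < v_2 < v_3 < v_4 < v_5 < v_6 < v_7 < v_8. Listing each simplex with vertices in this order, K has dimension 1 with simplices:

  0-simplices (9): [v_0], [v_1], [v_2], [v_3], [v_4], [v_5], [v_6], [v_7], [v_8]
  1-simplices (12): [v_0,v_3], [v_0,v_5], [v_1,v_5], [v_1,v_6], [v_2,v_5], [v_2,v_7], [v_3,v_5], [v_4,v_5], [v_4,v_8], [v_5,v_6], [v_5,v_7], [v_5,v_8]

so the chain groups are C_0 ≅ Z^9, C_1 ≅ Z^12.

∂_1: C_1 → C_0 sends each edge [p,q] (with p < q) to q − p. For instance
  ∂[v_1,v_6] = [v_6] − [v_1].
The resulting 9×12 matrix has rank 8, and its Smith normal form has invariant factors (1,1,1,1,1,1,1,1).

Computing H_k = (kernel of ∂_k) / (image of ∂_{k+1}):

  H_0: rank C_0 − rank ∂_1 = 9 − 8 = 1, and the invariant factors of ∂_1 are all 1, so H_0 ≅ Z.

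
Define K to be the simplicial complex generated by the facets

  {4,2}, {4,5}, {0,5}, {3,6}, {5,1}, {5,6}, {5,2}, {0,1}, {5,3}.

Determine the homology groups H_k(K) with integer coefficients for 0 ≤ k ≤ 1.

Order the vertices as 0 < 1 < 2 < 3 < 4 < 5 < 6. Listing each simplex with vertices in this order, K has dimension 1 with simplices:

  0-simplices (7): [0], [1], [2], [3], [4], [5], [6]
  1-simplices (9): [0,1], [0,5], [1,5], [2,4], [2,5], [3,5], [3,6], [4,5], [5,6]

giving chain groups C_0 ≅ Z^7, C_1 ≅ Z^9.

∂_1: C_1 → C_0 sends each edge [p,q] (with p < q) to q − p. For instance
  ∂[3,5] = [5] − [3].
As a 7×9 matrix over Z this has rank 6, with invariant factors (1,1,1,1,1,1).

Computing H_k = (kernel of ∂_k) / (image of ∂_{k+1}):

  H_0: rank C_0 − rank ∂_1 = 7 − 6 = 1, and the invariant factors of ∂_1 are all 1, so H_0 ≅ Z.
  H_1: rank ker ∂_1 − rank ∂_2 = (9 − 6) − 0 = 3, and there is no ∂_2, so H_1 ≅ Z^3.

H_0 ≅ Z,  H_1 ≅ Z^3.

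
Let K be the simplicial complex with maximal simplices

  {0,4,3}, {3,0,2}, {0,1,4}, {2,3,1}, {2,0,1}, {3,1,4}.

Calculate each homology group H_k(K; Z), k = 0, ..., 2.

We work with the vertex ordering 0 < 1 < 2 < 3 < 4. The simplices of K, each written with vertices in increasing order, are:

  0-simplices (5): [0], [1], [2], [3], [4]
  1-simplices (9): [0,1], [0,2], [0,3], [0,4], [1,2], [1,3], [1,4], [2,3], [3,4]
  2-simplices (6): [0,1,2], [0,1,4], [0,2,3], [0,3,4], [1,2,3], [1,3,4]

so the chain groups are C_0 ≅ Z^5, C_1 ≅ Z^9, C_2 ≅ Z^6.

The boundary map ∂_1: C_1 → C_0 maps an edge to its endpoints' difference, ∂[p,q] = q − p. For instance
  ∂[1,4] = [4] − [1].
The resulting 5×9 matrix has rank 4, and its Smith normal form has invariant factors (1,1,1,1).

The boundary map ∂_2: C_2 → C_1 maps a triangle to the signed sum of its edges. For instance
  ∂[0,1,4] = [1,4] − [0,4] + [0,1],
  ∂[1,3,4] = [3,4] − [1,4] + [1,3].
The resulting 9×6 matrix has rank 5, and its Smith normal form has invariant factors (1,1,1,1,1).

From H_k ≅ ker(∂_k) / im(∂_{k+1}) we obtain:

  H_0: rank C_0 − rank ∂_1 = 5 − 4 = 1, and the invariant factors of ∂_1 are all 1, so H_0 = Z.
  H_1: rank ker ∂_1 − rank ∂_2 = (9 − 4) − 5 = 0, and the invariant factors of ∂_2 are all 1, so H_1 = 0.
  H_2: rank ker ∂_2 − rank ∂_3 = (6 − 5) − 0 = 1, and there is no ∂_3, so H_2 = Z.

H_0 ≅ Z,  H_1 = 0,  H_2 ≅ Z.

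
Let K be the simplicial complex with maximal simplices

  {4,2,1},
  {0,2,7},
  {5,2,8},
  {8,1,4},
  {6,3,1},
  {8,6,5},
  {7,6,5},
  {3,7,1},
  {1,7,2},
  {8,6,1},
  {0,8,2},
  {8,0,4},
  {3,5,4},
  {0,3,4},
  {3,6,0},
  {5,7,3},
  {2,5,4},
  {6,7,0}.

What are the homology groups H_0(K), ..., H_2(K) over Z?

Fix the vertex order 0 < 1 < 2 < 3 < 4 < 5 < 6 < 7 < 8 and write every simplex with vertices in increasing order. Then dim K = 2 and the simplices of K are:

  0-simplices (9): [0], [1], [2], [3], [4], [5], [6], [7], [8]
  1-simplices (27): (27 of them)
  2-simplices (18): [0,2,7], [0,2,8], [0,3,4], [0,3,6], [0,4,8], [0,6,7], [1,2,4], [1,2,7], [1,3,6], [1,3,7], [1,4,8], [1,6,8], [2,4,5], [2,5,8], [3,4,5], [3,5,7], [5,6,7], [5,6,8]

Hence C_0 ≅ Z^9, C_1 ≅ Z^27, C_2 ≅ Z^18.

The boundary map ∂_1: C_1 → C_0 maps an edge to its endpoints' difference, ∂[p,q] = q − p. For instance
  ∂[1,2] = [2] − [1].
The 9×27 boundary matrix has rank 8 and Smith normal form diag(1,1,1,1,1,1,1,1).

The boundary map ∂_2: C_2 → C_1 acts by ∂[p,q,r] = [q,r] − [p,r] + [p,q]. For instance
  ∂[0,2,7] = [2,7] − [0,7] + [0,2],
  ∂[0,2,8] = [2,8] − [0,8] + [0,2].
The resulting 27×18 matrix has rank 18, and its Smith normal form has invariant factors (1,1,1,1,1,1,1,1,1,1,1,1,1,1,1,1,1,2).

Computing H_k = (kernel of ∂_k) / (image of ∂_{k+1}):

  H_0: rank C_0 − rank ∂_1 = 9 − 8 = 1, and the invariant factors of ∂_1 are all 1, so H_0 ≅ Z.
  H_1: rank ker ∂_1 − rank ∂_2 = (27 − 8) − 18 = 1, and ∂_2 has invariant factor 2 > 1, so H_1 ≅ Z ⊕ Z/2.
  H_2: rank ker ∂_2 − rank ∂_3 = (18 − 18) − 0 = 0, and there is no ∂_3, so H_2 ≅ 0.

As a check, the Euler characteristic is 9 − 27 + 18 = 0, which agrees with 1 − 1 + 0 = 0.

H_0 ≅ Z,  H_1 ≅ Z ⊕ Z/2,  H_2 = 0.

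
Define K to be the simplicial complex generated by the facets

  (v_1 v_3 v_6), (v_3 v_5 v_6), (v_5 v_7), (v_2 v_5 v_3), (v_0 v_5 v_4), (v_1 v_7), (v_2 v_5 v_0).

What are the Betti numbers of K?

K has 8 vertices, 13 edges, 5 triangles.
rank ∂_0 = 0, rank ∂_1 = 7 ⇒ b_0 = 8 − 0 − 7 = 1; all invariant factors of ∂_1 are 1 so no torsion. So H_0 = Z.
rank ∂_1 = 7, rank ∂_2 = 5 ⇒ b_1 = 13 − 7 − 5 = 1; all invariant factors of ∂_2 are 1 so no torsion. So H_1 = Z.
rank ∂_2 = 5, rank ∂_3 = 0 ⇒ b_2 = 5 − 5 − 0 = 0. So H_2 = 0.

b_0 = 1, b_1 = 1, b_2 = 0.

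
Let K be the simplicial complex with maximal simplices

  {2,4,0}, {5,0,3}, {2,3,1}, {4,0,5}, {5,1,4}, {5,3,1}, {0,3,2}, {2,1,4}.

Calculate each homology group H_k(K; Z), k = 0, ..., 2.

H_0 ≅ Z,  H_1 = 0,  H_2 ≅ Z.

Fix the vertex order 0 < 1 < 2 < 3 < 4 < 5 and write every simplex with vertices in increasing order. Then dim K = 2 and the simplices of K are:

  0-simplices (6): [0], [1], [2], [3], [4], [5]
  1-simplices (12): [0,2], [0,3], [0,4], [0,5], [1,2], [1,3], [1,4], [1,5], [2,3], [2,4], [3,5], [4,5]
  2-simplices (8): [0,2,3], [0,2,4], [0,3,5], [0,4,5], [1,2,3], [1,2,4], [1,3,5], [1,4,5]

Hence C_0 ≅ Z^6, C_1 ≅ Z^12, C_2 ≅ Z^8.

The boundary map ∂_1: C_1 → C_0 sends each edge [p,q] (with p < q) to q − p. For instance
  ∂[0,5] = [5] − [0].
As a 6×12 matrix over Z this has rank 5, with invariant factors (1,1,1,1,1).

∂_2: C_2 → C_1 sends each 2-simplex [p,q,r] to [q,r] − [p,r] + [p,q]. For instance
  ∂[1,4,5] = [4,5] − [1,5] + [1,4],
  ∂[0,4,5] = [4,5] − [0,5] + [0,4].
This gives a 12×8 integer matrix of rank 7; reducing to Smith normal form yields diagonal entries (1,1,1,1,1,1,1).

Computing H_k = (kernel of ∂_k) / (image of ∂_{k+1}):

  H_0: rank C_0 − rank ∂_1 = 6 − 5 = 1, and the invariant factors of ∂_1 are all 1, so H_0 = Z.
  H_1: rank ker ∂_1 − rank ∂_2 = (12 − 5) − 7 = 0, and the invariant factors of ∂_2 are all 1, so H_1 = 0.
  H_2: rank ker ∂_2 − rank ∂_3 = (8 − 7) − 0 = 1, and there is no ∂_3, so H_2 = Z.

As a check, the Euler characteristic is 6 − 12 + 8 = 2, which agrees with 1 − 0 + 1 = 2.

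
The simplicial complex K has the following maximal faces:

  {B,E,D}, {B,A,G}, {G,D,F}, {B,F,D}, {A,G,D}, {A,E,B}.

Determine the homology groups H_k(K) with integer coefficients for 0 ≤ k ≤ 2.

Order the vertices as A < B < D < E < F < G. Listing each simplex with vertices in this order, K has dimension 2 with simplices:

  0-simplices (6): A, B, D, E, F, G
  1-simplices (12): AB, AD, AE, AG, BD, BE, BF, BG, DE, DF, DG, FG
  2-simplices (6): ABE, ABG, ADG, BDE, BDF, DFG

Hence C_0 ≅ Z^6, C_1 ≅ Z^12, C_2 ≅ Z^6.

Boundary ∂_1: C_1 → C_0 is given by ∂[p,q] = [q] − [p]. For instance
  ∂AE = E − A.
This gives a 6×12 integer matrix of rank 5; reducing to Smith normal form yields diagonal entries (1,1,1,1,1).

Boundary ∂_2: C_2 → C_1 acts by ∂[p,q,r] = [q,r] − [p,r] + [p,q]. For instance
  ∂BDE = DE − BE + BD,
  ∂ABE = BE − AE + AB.
As a 12×6 matrix over Z this has rank 6, with invariant factors (1,1,1,1,1,1).

Reading off H_k = ker ∂_k / im ∂_{k+1}:

  H_0: rank C_0 − rank ∂_1 = 6 − 5 = 1, and the invariant factors of ∂_1 are all 1, so H_0 ≅ Z.
  H_1: rank ker ∂_1 − rank ∂_2 = (12 − 5) − 6 = 1, and the invariant factors of ∂_2 are all 1, so H_1 ≅ Z.
  H_2: rank ker ∂_2 − rank ∂_3 = (6 − 6) − 0 = 0, and there is no ∂_3, so H_2 ≅ 0.

(K is a triangulation of the cylinder S^1 x I.)

H_0 ≅ Z,  H_1 ≅ Z,  H_2 = 0.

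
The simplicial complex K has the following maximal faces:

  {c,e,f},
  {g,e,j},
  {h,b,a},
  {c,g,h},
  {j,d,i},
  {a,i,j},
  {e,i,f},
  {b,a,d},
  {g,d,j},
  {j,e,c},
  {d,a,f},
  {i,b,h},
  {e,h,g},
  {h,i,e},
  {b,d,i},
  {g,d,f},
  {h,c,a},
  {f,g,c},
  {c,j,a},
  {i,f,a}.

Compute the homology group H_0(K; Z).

H_0 = Z.

Take the total order a < b < c < d < e < f < g < h < i < j on the vertex set. Then K (dimension 2) consists of the simplices:

  0-simplices (10): a, b, c, d, e, f, g, h, i, j
  1-simplices (30): ab, ac, ad, af, ah, ai, aj, bd, bh, bi, ce, cf, cg, ch, cj, df, dg, di, dj, ef, eg, eh, ei, ej, fg, fi, gh, gj, hi, ij
  2-simplices (20): abd, abh, ach, acj, adf, afi, aij, bdi, bhi, cef, cej, cfg, cgh, dfg, dgj, dij, efi, egh, egj, ehi

giving chain groups C_0 ≅ Z^10, C_1 ≅ Z^30, C_2 ≅ Z^20.

∂_1: C_1 → C_0 sends each edge [p,q] (with p < q) to q − p.
The resulting 10×30 matrix has rank 9, and its Smith normal form has invariant factors (1,1,1,1,1,1,1,1,1).

∂_2: C_2 → C_1 maps a triangle to the signed sum of its edges. For instance
  ∂bhi = hi − bi + bh,
  ∂dij = ij − dj + di.
The resulting 30×20 matrix has rank 20, and its Smith normal form has invariant factors (1,1,1,1,1,1,1,1,1,1,1,1,1,1,1,1,1,1,1,2).

Computing H_k = (kernel of ∂_k) / (image of ∂_{k+1}):

  H_0: rank C_0 − rank ∂_1 = 10 − 9 = 1, and the invariant factors of ∂_1 are all 1, so H_0 ≅ Z.

(K is a triangulation of the Klein bottle.)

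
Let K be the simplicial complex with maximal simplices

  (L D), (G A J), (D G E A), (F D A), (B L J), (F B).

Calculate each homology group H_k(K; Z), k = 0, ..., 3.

H_0 = Z,  H_1 = Z^2,  H_2 = 0,  H_3 = 0.

Order the vertices as A < B < D < E < F < G < J < L. Listing each simplex with vertices in this order, K has dimension 3 with simplices:

  0-simplices (8): A, B, D, E, F, G, J, L
  1-simplices (15): AD, AE, AF, AG, AJ, BF, BJ, BL, DE, DF, DG, DL, EG, GJ, JL
  2-simplices (7): ADE, ADF, ADG, AEG, AGJ, BJL, DEG
  3-simplices (1): ADEG

so the chain groups are C_0 ≅ Z^8, C_1 ≅ Z^15, C_2 ≅ Z^7, C_3 ≅ Z^1.

∂_1: C_1 → C_0 is given by ∂[p,q] = [q] − [p]. For instance
  ∂AG = G − A.
The 8×15 boundary matrix has rank 7 and Smith normal form diag(1,1,1,1,1,1,1).

∂_2: C_2 → C_1 acts by ∂[p,q,r] = [q,r] − [p,r] + [p,q]. For instance
  ∂ADF = DF − AF + AD,
  ∂DEG = EG − DG + DE.
The 15×7 boundary matrix has rank 6 and Smith normal form diag(1,1,1,1,1,1).

∂_3: C_3 → C_2 sends each 3-simplex σ to the alternating sum Σ_i (−1)^i (σ with its i-th vertex removed). For instance
  ∂ADEG = DEG − AEG + ADG − ADE.
This gives a 7×1 integer matrix of rank 1; reducing to Smith normal form yields diagonal entries (1).

Computing H_k = (kernel of ∂_k) / (image of ∂_{k+1}):

  H_0: rank C_0 − rank ∂_1 = 8 − 7 = 1, and the invariant factors of ∂_1 are all 1, so H_0 = Z.
  H_1: rank ker ∂_1 − rank ∂_2 = (15 − 7) − 6 = 2, and the invariant factors of ∂_2 are all 1, so H_1 = Z^2.
  H_2: rank ker ∂_2 − rank ∂_3 = (7 − 6) − 1 = 0, and the invariant factors of ∂_3 are all 1, so H_2 = 0.
  H_3: rank ker ∂_3 − rank ∂_4 = (1 − 1) − 0 = 0, and there is no ∂_4, so H_3 = 0.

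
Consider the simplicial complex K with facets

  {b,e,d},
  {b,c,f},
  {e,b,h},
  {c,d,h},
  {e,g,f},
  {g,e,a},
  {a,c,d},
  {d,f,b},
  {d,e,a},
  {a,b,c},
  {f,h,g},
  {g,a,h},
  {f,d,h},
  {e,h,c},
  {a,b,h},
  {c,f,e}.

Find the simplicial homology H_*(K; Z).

Order the vertices as a < b < c < d < e < f < g < h. Listing each simplex with vertices in this order, K has dimension 2 with simplices:

  0-simplices (8): a, b, c, d, e, f, g, h
  1-simplices (24): ab, ac, ad, ae, ag, ah, bc, bd, be, bf, bh, cd, ce, cf, ch, de, df, dh, ef, eg, eh, fg, fh, gh
  2-simplices (16): abc, abh, acd, ade, aeg, agh, bcf, bde, bdf, beh, cdh, cef, ceh, dfh, efg, fgh

giving chain groups C_0 ≅ Z^8, C_1 ≅ Z^24, C_2 ≅ Z^16.

∂_1: C_1 → C_0 is given by ∂[p,q] = [q] − [p].
The 8×24 boundary matrix has rank 7 and Smith normal form diag(1,1,1,1,1,1,1).

The boundary map ∂_2: C_2 → C_1 maps a triangle to the signed sum of its edges. For instance
  ∂cdh = dh − ch + cd,
  ∂ade = de − ae + ad.
This gives a 24×16 integer matrix of rank 15; reducing to Smith normal form yields diagonal entries (1,1,1,1,1,1,1,1,1,1,1,1,1,1,1).

Reading off H_k = ker ∂_k / im ∂_{k+1}:

  H_0: rank C_0 − rank ∂_1 = 8 − 7 = 1, and the invariant factors of ∂_1 are all 1, so H_0 ≅ Z.
  H_1: rank ker ∂_1 − rank ∂_2 = (24 − 7) − 15 = 2, and the invariant factors of ∂_2 are all 1, so H_1 ≅ Z^2.
  H_2: rank ker ∂_2 − rank ∂_3 = (16 − 15) − 0 = 1, and there is no ∂_3, so H_2 ≅ Z.

(K is a triangulation of the torus T^2.)

H_0 = Z,  H_1 = Z^2,  H_2 = Z.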